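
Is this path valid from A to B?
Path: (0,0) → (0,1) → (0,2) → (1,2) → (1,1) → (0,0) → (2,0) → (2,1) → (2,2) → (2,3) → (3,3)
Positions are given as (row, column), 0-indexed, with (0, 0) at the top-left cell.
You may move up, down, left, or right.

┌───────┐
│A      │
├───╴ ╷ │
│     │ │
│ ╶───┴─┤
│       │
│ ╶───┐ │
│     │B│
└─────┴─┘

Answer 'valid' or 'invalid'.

Checking path validity:
Result: Invalid move at step 5: cannot move from (1, 1) to (0, 0).

invalid

Correct solution:

┌───────┐
│A → ↓  │
├───╴ ╷ │
│↓ ← ↲│ │
│ ╶───┴─┤
│↳ → → ↓│
│ ╶───┐ │
│     │B│
└─────┴─┘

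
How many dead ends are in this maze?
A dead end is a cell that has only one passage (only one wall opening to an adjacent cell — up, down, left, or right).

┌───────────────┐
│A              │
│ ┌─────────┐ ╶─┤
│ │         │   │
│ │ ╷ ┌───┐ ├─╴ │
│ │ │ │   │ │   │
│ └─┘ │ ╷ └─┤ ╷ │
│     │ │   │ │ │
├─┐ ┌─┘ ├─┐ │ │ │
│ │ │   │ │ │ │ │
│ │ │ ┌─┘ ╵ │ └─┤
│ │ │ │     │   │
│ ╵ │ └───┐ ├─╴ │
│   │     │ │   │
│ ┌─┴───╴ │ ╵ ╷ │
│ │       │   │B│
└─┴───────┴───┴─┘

Checking each cell for number of passages:

Dead ends found at positions:
  (0, 7)
  (2, 1)
  (2, 5)
  (4, 0)
  (4, 4)
  (4, 7)
  (5, 3)
  (7, 0)
  (7, 1)
  (7, 7)
Total dead ends: 10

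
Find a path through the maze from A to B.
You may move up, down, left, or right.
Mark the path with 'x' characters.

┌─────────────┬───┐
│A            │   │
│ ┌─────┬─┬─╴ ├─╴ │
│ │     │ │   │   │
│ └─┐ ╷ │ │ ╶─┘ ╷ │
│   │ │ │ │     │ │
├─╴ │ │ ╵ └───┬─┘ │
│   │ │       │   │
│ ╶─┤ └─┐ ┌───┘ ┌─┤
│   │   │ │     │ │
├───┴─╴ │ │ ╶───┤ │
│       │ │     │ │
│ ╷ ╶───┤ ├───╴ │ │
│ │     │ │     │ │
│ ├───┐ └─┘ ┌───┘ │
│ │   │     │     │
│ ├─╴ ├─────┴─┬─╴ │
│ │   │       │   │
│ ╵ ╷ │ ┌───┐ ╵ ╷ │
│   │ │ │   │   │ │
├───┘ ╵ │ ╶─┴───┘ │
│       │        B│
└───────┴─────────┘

Finding the shortest path through the maze:
Path length: 54 steps
Directions: right → right → right → right → right → right → down → left → down → right → right → up → right → down → down → left → down → left → left → down → right → right → down → left → left → down → left → left → up → left → left → up → left → down → down → down → down → right → up → right → down → down → right → up → up → right → right → right → down → right → up → right → down → down

Solution:

┌─────────────┬───┐
│A x x x x x x│   │
│ ┌─────┬─┬─╴ ├─╴ │
│ │     │ │x x│x x│
│ └─┐ ╷ │ │ ╶─┘ ╷ │
│   │ │ │ │x x x│x│
├─╴ │ │ ╵ └───┬─┘ │
│   │ │       │x x│
│ ╶─┤ └─┐ ┌───┘ ┌─┤
│   │   │ │x x x│ │
├───┴─╴ │ │ ╶───┤ │
│x x    │ │x x x│ │
│ ╷ ╶───┤ ├───╴ │ │
│x│x x x│ │x x x│ │
│ ├───┐ └─┘ ┌───┘ │
│x│   │x x x│     │
│ ├─╴ ├─────┴─┬─╴ │
│x│x x│x x x x│x x│
│ ╵ ╷ │ ┌───┐ ╵ ╷ │
│x x│x│x│   │x x│x│
├───┘ ╵ │ ╶─┴───┘ │
│    x x│        B│
└───────┴─────────┘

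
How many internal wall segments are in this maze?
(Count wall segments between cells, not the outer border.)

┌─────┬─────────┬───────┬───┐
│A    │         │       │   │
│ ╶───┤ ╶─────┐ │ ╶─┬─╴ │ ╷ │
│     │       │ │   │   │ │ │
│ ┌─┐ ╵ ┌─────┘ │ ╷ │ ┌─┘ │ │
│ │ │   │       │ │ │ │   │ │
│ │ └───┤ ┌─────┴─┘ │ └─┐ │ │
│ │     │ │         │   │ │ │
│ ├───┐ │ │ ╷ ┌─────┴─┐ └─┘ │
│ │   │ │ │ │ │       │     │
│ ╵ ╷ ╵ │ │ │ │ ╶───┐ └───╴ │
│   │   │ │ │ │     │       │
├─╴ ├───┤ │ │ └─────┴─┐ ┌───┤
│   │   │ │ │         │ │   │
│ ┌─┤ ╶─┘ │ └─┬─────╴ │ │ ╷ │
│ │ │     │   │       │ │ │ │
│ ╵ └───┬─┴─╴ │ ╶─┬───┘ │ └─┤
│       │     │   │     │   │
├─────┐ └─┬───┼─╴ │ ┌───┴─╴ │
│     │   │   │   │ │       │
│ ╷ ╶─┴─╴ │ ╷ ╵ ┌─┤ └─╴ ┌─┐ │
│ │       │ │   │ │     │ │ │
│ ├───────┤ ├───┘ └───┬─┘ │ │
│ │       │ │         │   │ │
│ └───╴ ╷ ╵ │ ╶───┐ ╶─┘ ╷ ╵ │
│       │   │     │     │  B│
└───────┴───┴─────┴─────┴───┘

Counting internal wall segments:
Total internal walls: 156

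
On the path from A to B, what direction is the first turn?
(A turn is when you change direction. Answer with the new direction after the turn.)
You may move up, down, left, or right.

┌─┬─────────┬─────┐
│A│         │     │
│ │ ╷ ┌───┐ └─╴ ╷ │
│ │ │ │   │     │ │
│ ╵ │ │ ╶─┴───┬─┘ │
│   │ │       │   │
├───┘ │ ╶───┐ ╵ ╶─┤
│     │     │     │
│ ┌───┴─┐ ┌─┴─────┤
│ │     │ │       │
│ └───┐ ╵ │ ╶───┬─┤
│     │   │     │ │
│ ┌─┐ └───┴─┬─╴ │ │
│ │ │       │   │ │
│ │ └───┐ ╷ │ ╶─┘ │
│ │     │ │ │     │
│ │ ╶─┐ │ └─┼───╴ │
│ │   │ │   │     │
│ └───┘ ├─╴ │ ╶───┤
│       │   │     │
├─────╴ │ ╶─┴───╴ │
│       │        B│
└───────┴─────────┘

Directions: down, down, right, up, up, right, down, down, down, left, left, down, down, right, right, down, right, right, down, down, right, down, left, down, right, right, right, right
First turn direction: right

Solution:

┌─┬─────────┬─────┐
│A│↱ ↓      │     │
│ │ ╷ ┌───┐ └─╴ ╷ │
│↓│↑│↓│   │     │ │
│ ╵ │ │ ╶─┴───┬─┘ │
│↳ ↑│↓│       │   │
├───┘ │ ╶───┐ ╵ ╶─┤
│↓ ← ↲│     │     │
│ ┌───┴─┐ ┌─┴─────┤
│↓│     │ │       │
│ └───┐ ╵ │ ╶───┬─┤
│↳ → ↓│   │     │ │
│ ┌─┐ └───┴─┬─╴ │ │
│ │ │↳ → ↓  │   │ │
│ │ └───┐ ╷ │ ╶─┘ │
│ │     │↓│ │     │
│ │ ╶─┐ │ └─┼───╴ │
│ │   │ │↳ ↓│     │
│ └───┘ ├─╴ │ ╶───┤
│       │↓ ↲│     │
├─────╴ │ ╶─┴───╴ │
│       │↳ → → → B│
└───────┴─────────┘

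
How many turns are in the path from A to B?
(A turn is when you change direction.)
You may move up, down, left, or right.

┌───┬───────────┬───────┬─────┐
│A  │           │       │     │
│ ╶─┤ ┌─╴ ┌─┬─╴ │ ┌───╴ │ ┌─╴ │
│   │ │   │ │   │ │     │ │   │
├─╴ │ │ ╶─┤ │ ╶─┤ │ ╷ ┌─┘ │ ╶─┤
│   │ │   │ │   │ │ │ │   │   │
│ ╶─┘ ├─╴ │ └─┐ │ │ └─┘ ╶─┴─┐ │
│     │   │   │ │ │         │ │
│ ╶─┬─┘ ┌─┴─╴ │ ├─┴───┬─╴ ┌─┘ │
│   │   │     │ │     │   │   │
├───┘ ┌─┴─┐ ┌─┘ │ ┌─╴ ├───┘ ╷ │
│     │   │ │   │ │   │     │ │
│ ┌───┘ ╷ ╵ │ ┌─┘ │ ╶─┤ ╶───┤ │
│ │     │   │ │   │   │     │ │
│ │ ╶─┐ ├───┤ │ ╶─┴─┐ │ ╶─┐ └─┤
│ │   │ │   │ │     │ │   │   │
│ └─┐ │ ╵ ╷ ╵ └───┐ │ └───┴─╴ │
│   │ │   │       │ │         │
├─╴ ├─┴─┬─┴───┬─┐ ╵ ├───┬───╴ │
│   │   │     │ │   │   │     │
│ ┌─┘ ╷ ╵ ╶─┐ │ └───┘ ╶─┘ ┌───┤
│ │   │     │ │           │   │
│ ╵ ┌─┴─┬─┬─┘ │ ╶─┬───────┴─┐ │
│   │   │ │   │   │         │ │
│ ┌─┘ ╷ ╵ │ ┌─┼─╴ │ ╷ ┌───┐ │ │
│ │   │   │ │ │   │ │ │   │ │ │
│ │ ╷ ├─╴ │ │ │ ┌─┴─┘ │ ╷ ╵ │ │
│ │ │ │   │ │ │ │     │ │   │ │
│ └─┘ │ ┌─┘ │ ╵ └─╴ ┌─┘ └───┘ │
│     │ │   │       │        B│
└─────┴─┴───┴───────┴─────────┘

Directions: down, right, down, left, down, right, right, up, up, up, right, right, right, right, right, down, left, down, right, down, down, down, left, down, down, down, right, right, down, right, up, up, left, left, up, right, up, up, right, right, down, left, down, right, down, down, right, right, right, right, down, left, left, down, left, left, left, left, left, down, right, down, left, down, down, right, right, up, right, up, up, right, right, right, down, down, left, up, left, down, down, right, right, right
Number of turns: 49

Solution:

┌───┬───────────┬───────┬─────┐
│A  │↱ → → → → ↓│       │     │
│ ╶─┤ ┌─╴ ┌─┬─╴ │ ┌───╴ │ ┌─╴ │
│↳ ↓│↑│   │ │↓ ↲│ │     │ │   │
├─╴ │ │ ╶─┤ │ ╶─┤ │ ╷ ┌─┘ │ ╶─┤
│↓ ↲│↑│   │ │↳ ↓│ │ │ │   │   │
│ ╶─┘ ├─╴ │ └─┐ │ │ └─┘ ╶─┴─┐ │
│↳ → ↑│   │   │↓│ │         │ │
│ ╶─┬─┘ ┌─┴─╴ │ ├─┴───┬─╴ ┌─┘ │
│   │   │     │↓│↱ → ↓│   │   │
├───┘ ┌─┴─┐ ┌─┘ │ ┌─╴ ├───┘ ╷ │
│     │   │ │↓ ↲│↑│↓ ↲│     │ │
│ ┌───┘ ╷ ╵ │ ┌─┘ │ ╶─┤ ╶───┤ │
│ │     │   │↓│↱ ↑│↳ ↓│     │ │
│ │ ╶─┐ ├───┤ │ ╶─┴─┐ │ ╶─┐ └─┤
│ │   │ │   │↓│↑ ← ↰│↓│   │   │
│ └─┐ │ ╵ ╷ ╵ └───┐ │ └───┴─╴ │
│   │ │   │  ↳ → ↓│↑│↳ → → → ↓│
├─╴ ├─┴─┬─┴───┬─┐ ╵ ├───┬───╴ │
│   │   │     │ │↳ ↑│   │↓ ← ↲│
│ ┌─┘ ╷ ╵ ╶─┐ │ └───┘ ╶─┘ ┌───┤
│ │   │     │ │↓ ← ← ← ← ↲│   │
│ ╵ ┌─┴─┬─┬─┘ │ ╶─┬───────┴─┐ │
│   │   │ │   │↳ ↓│  ↱ → → ↓│ │
│ ┌─┘ ╷ ╵ │ ┌─┼─╴ │ ╷ ┌───┐ │ │
│ │   │   │ │ │↓ ↲│ │↑│↓ ↰│↓│ │
│ │ ╷ ├─╴ │ │ │ ┌─┴─┘ │ ╷ ╵ │ │
│ │ │ │   │ │ │↓│  ↱ ↑│↓│↑ ↲│ │
│ └─┘ │ ┌─┘ │ ╵ └─╴ ┌─┘ └───┘ │
│     │ │   │  ↳ → ↑│  ↳ → → B│
└─────┴─┴───┴───────┴─────────┘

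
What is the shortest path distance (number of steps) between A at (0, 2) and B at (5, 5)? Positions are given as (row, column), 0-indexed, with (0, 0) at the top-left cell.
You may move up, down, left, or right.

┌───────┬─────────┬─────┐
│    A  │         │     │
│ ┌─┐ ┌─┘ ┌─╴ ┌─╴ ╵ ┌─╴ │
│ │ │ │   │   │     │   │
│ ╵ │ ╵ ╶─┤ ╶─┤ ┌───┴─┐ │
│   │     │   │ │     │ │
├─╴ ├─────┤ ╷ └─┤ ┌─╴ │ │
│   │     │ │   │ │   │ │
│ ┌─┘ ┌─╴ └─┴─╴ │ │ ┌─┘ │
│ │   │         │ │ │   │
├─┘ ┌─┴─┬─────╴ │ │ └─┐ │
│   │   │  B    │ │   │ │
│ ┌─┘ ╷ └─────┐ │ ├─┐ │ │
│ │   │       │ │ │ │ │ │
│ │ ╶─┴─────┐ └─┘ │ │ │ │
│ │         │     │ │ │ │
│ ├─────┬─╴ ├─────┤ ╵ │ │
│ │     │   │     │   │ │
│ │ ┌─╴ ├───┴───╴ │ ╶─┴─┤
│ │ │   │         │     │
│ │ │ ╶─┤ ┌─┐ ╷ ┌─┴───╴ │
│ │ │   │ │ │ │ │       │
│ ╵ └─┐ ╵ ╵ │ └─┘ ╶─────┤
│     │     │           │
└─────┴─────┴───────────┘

Finding path from (0, 2) to (5, 5):
Path: (0,2) → (1,2) → (2,2) → (2,3) → (1,3) → (1,4) → (0,4) → (0,5) → (0,6) → (1,6) → (1,5) → (2,5) → (2,6) → (3,6) → (3,7) → (4,7) → (5,7) → (5,6) → (5,5)
Distance: 18 steps

Solution:

┌───────┬─────────┬─────┐
│    A  │↱ → ↓    │     │
│ ┌─┐ ┌─┘ ┌─╴ ┌─╴ ╵ ┌─╴ │
│ │ │↓│↱ ↑│↓ ↲│     │   │
│ ╵ │ ╵ ╶─┤ ╶─┤ ┌───┴─┐ │
│   │↳ ↑  │↳ ↓│ │     │ │
├─╴ ├─────┤ ╷ └─┤ ┌─╴ │ │
│   │     │ │↳ ↓│ │   │ │
│ ┌─┘ ┌─╴ └─┴─╴ │ │ ┌─┘ │
│ │   │        ↓│ │ │   │
├─┘ ┌─┴─┬─────╴ │ │ └─┐ │
│   │   │  B ← ↲│ │   │ │
│ ┌─┘ ╷ └─────┐ │ ├─┐ │ │
│ │   │       │ │ │ │ │ │
│ │ ╶─┴─────┐ └─┘ │ │ │ │
│ │         │     │ │ │ │
│ ├─────┬─╴ ├─────┤ ╵ │ │
│ │     │   │     │   │ │
│ │ ┌─╴ ├───┴───╴ │ ╶─┴─┤
│ │ │   │         │     │
│ │ │ ╶─┤ ┌─┐ ╷ ┌─┴───╴ │
│ │ │   │ │ │ │ │       │
│ ╵ └─┐ ╵ ╵ │ └─┘ ╶─────┤
│     │     │           │
└─────┴─────┴───────────┘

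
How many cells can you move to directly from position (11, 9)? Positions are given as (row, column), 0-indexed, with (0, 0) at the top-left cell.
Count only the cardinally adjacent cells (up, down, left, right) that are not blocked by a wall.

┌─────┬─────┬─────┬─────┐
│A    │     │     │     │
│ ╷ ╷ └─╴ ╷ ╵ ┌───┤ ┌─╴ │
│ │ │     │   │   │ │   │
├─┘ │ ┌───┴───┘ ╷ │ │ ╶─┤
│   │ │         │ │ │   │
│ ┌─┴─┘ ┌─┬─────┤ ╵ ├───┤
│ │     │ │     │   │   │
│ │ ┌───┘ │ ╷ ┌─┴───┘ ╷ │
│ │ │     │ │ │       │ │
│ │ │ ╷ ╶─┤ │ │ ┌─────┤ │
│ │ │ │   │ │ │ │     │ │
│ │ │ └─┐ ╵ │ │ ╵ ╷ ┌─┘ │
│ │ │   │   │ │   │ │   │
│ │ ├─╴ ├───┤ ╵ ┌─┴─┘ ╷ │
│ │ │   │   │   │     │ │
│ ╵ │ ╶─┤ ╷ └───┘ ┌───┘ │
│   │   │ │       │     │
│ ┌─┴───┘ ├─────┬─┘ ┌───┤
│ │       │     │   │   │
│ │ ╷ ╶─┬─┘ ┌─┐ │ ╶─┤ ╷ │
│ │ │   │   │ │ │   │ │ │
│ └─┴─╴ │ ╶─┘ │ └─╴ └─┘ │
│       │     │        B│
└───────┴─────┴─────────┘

Checking passable neighbors of (11, 9):
Neighbors: (10, 9), (11, 8), (11, 10)
Count: 3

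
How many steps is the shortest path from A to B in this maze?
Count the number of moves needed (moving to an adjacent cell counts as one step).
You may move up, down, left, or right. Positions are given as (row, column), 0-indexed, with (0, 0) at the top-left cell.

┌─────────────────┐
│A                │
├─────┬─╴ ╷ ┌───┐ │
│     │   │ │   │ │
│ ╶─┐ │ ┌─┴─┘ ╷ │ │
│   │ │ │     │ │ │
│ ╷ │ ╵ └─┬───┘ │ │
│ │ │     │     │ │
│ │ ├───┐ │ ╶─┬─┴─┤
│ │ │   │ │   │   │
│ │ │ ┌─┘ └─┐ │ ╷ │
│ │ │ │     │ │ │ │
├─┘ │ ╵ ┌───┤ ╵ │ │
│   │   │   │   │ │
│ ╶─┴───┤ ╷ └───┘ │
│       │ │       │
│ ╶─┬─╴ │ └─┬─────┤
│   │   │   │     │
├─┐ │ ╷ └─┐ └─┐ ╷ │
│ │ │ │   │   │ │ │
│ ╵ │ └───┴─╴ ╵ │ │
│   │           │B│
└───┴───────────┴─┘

Using BFS to find shortest path:
Start: (0, 0), End: (10, 8)
Path found:
(0,0) → (0,1) → (0,2) → (0,3) → (0,4) → (1,4) → (1,3) → (2,3) → (3,3) → (3,2) → (2,2) → (1,2) → (1,1) → (1,0) → (2,0) → (2,1) → (3,1) → (4,1) → (5,1) → (6,1) → (6,0) → (7,0) → (7,1) → (7,2) → (7,3) → (8,3) → (8,2) → (9,2) → (10,2) → (10,3) → (10,4) → (10,5) → (10,6) → (10,7) → (9,7) → (8,7) → (8,8) → (9,8) → (10,8)
Number of steps: 38

Solution:

┌─────────────────┐
│A → → → ↓        │
├─────┬─╴ ╷ ┌───┐ │
│↓ ← ↰│↓ ↲│ │   │ │
│ ╶─┐ │ ┌─┴─┘ ╷ │ │
│↳ ↓│↑│↓│     │ │ │
│ ╷ │ ╵ └─┬───┘ │ │
│ │↓│↑ ↲  │     │ │
│ │ ├───┐ │ ╶─┬─┴─┤
│ │↓│   │ │   │   │
│ │ │ ┌─┘ └─┐ │ ╷ │
│ │↓│ │     │ │ │ │
├─┘ │ ╵ ┌───┤ ╵ │ │
│↓ ↲│   │   │   │ │
│ ╶─┴───┤ ╷ └───┘ │
│↳ → → ↓│ │       │
│ ╶─┬─╴ │ └─┬─────┤
│   │↓ ↲│   │  ↱ ↓│
├─┐ │ ╷ └─┐ └─┐ ╷ │
│ │ │↓│   │   │↑│↓│
│ ╵ │ └───┴─╴ ╵ │ │
│   │↳ → → → → ↑│B│
└───┴───────────┴─┘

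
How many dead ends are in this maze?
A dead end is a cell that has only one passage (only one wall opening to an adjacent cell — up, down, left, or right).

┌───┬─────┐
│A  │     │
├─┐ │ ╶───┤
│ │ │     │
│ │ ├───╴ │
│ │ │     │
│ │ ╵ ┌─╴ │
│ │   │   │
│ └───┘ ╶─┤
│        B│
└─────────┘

Checking each cell for number of passages:

Dead ends found at positions:
  (0, 0)
  (0, 4)
  (1, 0)
  (4, 4)
Total dead ends: 4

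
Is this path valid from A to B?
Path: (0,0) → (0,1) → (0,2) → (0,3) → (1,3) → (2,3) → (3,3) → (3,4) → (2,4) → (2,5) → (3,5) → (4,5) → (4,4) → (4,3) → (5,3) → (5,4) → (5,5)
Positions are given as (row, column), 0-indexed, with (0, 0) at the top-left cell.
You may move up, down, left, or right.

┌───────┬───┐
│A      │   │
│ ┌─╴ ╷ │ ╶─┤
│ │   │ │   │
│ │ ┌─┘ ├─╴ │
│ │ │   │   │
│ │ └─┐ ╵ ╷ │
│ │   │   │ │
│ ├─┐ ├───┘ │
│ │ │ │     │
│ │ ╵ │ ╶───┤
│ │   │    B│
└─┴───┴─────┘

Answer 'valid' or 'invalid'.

Checking path validity:
Result: All consecutive moves are passable.

valid

Correct solution:

┌───────┬───┐
│A → → ↓│   │
│ ┌─╴ ╷ │ ╶─┤
│ │   │↓│   │
│ │ ┌─┘ ├─╴ │
│ │ │  ↓│↱ ↓│
│ │ └─┐ ╵ ╷ │
│ │   │↳ ↑│↓│
│ ├─┐ ├───┘ │
│ │ │ │↓ ← ↲│
│ │ ╵ │ ╶───┤
│ │   │↳ → B│
└─┴───┴─────┘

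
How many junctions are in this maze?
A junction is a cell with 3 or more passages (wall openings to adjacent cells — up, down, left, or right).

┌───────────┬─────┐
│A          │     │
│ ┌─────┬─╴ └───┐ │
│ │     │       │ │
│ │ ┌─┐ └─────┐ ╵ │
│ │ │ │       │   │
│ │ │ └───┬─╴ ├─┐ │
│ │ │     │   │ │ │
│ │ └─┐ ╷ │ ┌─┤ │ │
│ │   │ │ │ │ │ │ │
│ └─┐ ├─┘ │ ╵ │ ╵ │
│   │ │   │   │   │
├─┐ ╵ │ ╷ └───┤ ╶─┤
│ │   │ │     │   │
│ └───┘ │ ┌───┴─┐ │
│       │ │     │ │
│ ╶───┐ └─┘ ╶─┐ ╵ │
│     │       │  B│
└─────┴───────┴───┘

Checking each cell for number of passages:

Junctions found (3+ passages):
  (1, 5): 3 passages
  (2, 8): 3 passages
  (3, 3): 3 passages
  (5, 4): 3 passages
  (5, 7): 3 passages
  (6, 4): 3 passages
  (7, 0): 3 passages
  (7, 3): 3 passages
  (8, 5): 3 passages
Total junctions: 9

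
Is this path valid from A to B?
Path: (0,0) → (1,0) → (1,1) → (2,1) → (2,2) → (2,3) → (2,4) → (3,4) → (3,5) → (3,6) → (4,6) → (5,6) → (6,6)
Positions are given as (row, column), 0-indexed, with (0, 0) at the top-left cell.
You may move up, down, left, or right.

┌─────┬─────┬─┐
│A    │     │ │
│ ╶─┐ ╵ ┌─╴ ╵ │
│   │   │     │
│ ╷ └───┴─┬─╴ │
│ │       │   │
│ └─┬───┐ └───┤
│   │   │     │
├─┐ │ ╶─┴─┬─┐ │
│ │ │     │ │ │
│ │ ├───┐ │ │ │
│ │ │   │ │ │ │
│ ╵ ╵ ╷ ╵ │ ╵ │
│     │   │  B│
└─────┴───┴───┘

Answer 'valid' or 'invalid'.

Checking path validity:
Result: All consecutive moves are passable.

valid

Correct solution:

┌─────┬─────┬─┐
│A    │     │ │
│ ╶─┐ ╵ ┌─╴ ╵ │
│↳ ↓│   │     │
│ ╷ └───┴─┬─╴ │
│ │↳ → → ↓│   │
│ └─┬───┐ └───┤
│   │   │↳ → ↓│
├─┐ │ ╶─┴─┬─┐ │
│ │ │     │ │↓│
│ │ ├───┐ │ │ │
│ │ │   │ │ │↓│
│ ╵ ╵ ╷ ╵ │ ╵ │
│     │   │  B│
└─────┴───┴───┘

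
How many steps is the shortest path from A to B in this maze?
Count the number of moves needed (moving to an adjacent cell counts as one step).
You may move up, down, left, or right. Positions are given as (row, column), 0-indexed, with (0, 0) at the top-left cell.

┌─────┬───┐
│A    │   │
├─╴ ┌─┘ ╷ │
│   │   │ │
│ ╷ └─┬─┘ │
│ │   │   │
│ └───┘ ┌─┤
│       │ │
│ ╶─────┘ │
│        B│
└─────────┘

Using BFS to find shortest path:
Start: (0, 0), End: (4, 4)
Path found:
(0,0) → (0,1) → (1,1) → (1,0) → (2,0) → (3,0) → (4,0) → (4,1) → (4,2) → (4,3) → (4,4)
Number of steps: 10

Solution:

┌─────┬───┐
│A ↓  │   │
├─╴ ┌─┘ ╷ │
│↓ ↲│   │ │
│ ╷ └─┬─┘ │
│↓│   │   │
│ └───┘ ┌─┤
│↓      │ │
│ ╶─────┘ │
│↳ → → → B│
└─────────┘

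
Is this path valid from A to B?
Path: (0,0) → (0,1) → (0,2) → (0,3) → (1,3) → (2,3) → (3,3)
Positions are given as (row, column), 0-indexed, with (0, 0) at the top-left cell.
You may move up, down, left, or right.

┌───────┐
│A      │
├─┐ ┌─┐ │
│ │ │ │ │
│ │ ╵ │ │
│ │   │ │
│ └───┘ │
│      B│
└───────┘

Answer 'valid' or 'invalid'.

Checking path validity:
Result: All consecutive moves are passable.

valid

Correct solution:

┌───────┐
│A → → ↓│
├─┐ ┌─┐ │
│ │ │ │↓│
│ │ ╵ │ │
│ │   │↓│
│ └───┘ │
│      B│
└───────┘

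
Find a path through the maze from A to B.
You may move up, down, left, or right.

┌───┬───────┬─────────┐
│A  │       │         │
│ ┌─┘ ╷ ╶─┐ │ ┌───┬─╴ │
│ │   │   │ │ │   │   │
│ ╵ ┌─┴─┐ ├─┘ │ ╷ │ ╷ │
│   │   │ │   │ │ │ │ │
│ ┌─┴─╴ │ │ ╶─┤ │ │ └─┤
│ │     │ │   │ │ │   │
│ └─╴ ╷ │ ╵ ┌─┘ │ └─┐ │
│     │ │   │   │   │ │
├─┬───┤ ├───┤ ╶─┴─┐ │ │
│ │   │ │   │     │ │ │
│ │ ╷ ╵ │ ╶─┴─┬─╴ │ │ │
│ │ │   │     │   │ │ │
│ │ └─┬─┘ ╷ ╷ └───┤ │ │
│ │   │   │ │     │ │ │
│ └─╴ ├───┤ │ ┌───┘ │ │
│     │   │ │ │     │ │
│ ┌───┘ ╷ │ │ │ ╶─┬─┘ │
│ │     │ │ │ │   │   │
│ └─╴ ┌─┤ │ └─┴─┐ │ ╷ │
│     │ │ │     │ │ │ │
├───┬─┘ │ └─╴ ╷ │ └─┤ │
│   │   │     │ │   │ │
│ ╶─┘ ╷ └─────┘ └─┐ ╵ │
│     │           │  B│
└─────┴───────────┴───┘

Finding the shortest path through the maze:
Path length: 36 steps
Directions: down → down → right → up → right → up → right → down → right → down → down → down → right → up → up → right → up → up → right → right → right → right → down → left → down → down → right → down → down → down → down → down → down → down → down → down

Solution:

┌───┬───────┬─────────┐
│A  │↱ ↓    │↱ → → → ↓│
│ ┌─┘ ╷ ╶─┐ │ ┌───┬─╴ │
│↓│↱ ↑│↳ ↓│ │↑│   │↓ ↲│
│ ╵ ┌─┴─┐ ├─┘ │ ╷ │ ╷ │
│↳ ↑│   │↓│↱ ↑│ │ │↓│ │
│ ┌─┴─╴ │ │ ╶─┤ │ │ └─┤
│ │     │↓│↑  │ │ │↳ ↓│
│ └─╴ ╷ │ ╵ ┌─┘ │ └─┐ │
│     │ │↳ ↑│   │   │↓│
├─┬───┤ ├───┤ ╶─┴─┐ │ │
│ │   │ │   │     │ │↓│
│ │ ╷ ╵ │ ╶─┴─┬─╴ │ │ │
│ │ │   │     │   │ │↓│
│ │ └─┬─┘ ╷ ╷ └───┤ │ │
│ │   │   │ │     │ │↓│
│ └─╴ ├───┤ │ ┌───┘ │ │
│     │   │ │ │     │↓│
│ ┌───┘ ╷ │ │ │ ╶─┬─┘ │
│ │     │ │ │ │   │  ↓│
│ └─╴ ┌─┤ │ └─┴─┐ │ ╷ │
│     │ │ │     │ │ │↓│
├───┬─┘ │ └─╴ ╷ │ └─┤ │
│   │   │     │ │   │↓│
│ ╶─┘ ╷ └─────┘ └─┐ ╵ │
│     │           │  B│
└─────┴───────────┴───┘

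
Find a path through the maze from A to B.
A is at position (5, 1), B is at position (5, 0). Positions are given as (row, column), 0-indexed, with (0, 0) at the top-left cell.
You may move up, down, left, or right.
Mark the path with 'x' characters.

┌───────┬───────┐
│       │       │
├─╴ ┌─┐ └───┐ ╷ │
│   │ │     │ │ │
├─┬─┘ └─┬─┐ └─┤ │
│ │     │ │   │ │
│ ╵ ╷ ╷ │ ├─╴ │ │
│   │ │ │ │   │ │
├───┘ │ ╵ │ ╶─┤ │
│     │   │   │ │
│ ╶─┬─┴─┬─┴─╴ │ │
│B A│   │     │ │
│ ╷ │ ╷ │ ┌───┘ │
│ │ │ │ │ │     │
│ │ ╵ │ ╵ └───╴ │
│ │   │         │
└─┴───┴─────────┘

Finding the shortest path from (5, 1) to (5, 0):
Path length: 1 steps
Directions: left

Solution:

┌───────┬───────┐
│       │       │
├─╴ ┌─┐ └───┐ ╷ │
│   │ │     │ │ │
├─┬─┘ └─┬─┐ └─┤ │
│ │     │ │   │ │
│ ╵ ╷ ╷ │ ├─╴ │ │
│   │ │ │ │   │ │
├───┘ │ ╵ │ ╶─┤ │
│     │   │   │ │
│ ╶─┬─┴─┬─┴─╴ │ │
│B A│   │     │ │
│ ╷ │ ╷ │ ┌───┘ │
│ │ │ │ │ │     │
│ │ ╵ │ ╵ └───╴ │
│ │   │         │
└─┴───┴─────────┘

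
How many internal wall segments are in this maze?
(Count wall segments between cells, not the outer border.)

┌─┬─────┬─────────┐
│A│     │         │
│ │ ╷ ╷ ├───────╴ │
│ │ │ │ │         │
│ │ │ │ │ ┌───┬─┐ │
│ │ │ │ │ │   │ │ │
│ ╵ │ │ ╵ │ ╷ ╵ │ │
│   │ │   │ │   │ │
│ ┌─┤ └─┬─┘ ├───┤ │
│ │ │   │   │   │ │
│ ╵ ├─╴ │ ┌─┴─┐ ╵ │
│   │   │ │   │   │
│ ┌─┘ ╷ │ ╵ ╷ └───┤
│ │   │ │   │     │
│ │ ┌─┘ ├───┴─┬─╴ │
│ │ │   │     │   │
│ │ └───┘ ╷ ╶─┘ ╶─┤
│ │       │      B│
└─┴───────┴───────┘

Counting internal wall segments:
Total internal walls: 64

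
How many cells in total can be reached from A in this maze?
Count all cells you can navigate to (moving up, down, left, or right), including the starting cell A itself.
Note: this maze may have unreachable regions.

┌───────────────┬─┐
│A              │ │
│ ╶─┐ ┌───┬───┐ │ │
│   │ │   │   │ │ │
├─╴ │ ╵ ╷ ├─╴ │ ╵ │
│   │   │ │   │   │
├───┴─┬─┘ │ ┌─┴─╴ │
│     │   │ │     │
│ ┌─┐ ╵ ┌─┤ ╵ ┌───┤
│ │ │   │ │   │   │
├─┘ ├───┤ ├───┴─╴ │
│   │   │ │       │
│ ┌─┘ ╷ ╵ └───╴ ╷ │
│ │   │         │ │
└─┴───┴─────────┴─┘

Using BFS/flood-fill to find all reachable cells from A:
Maze size: 7 × 9 = 63 total cells
22 cell(s) are walled off and cannot be reached from A.
Reachable cells: 41

Reachable region (· marks reachable cells):

┌───────────────┬─┐
│A · · · · · · ·│·│
│ ╶─┐ ┌───┬───┐ │ │
│· ·│·│· ·│· ·│·│·│
├─╴ │ ╵ ╷ ├─╴ │ ╵ │
│· ·│· ·│·│· ·│· ·│
├───┴─┬─┘ │ ┌─┴─╴ │
│· · ·│· ·│·│· · ·│
│ ┌─┐ ╵ ┌─┤ ╵ ┌───┤
│·│ │· ·│ │· ·│   │
├─┘ ├───┤ ├───┴─╴ │
│   │   │ │       │
│ ┌─┘ ╷ ╵ └───╴ ╷ │
│ │   │         │ │
└─┴───┴─────────┴─┘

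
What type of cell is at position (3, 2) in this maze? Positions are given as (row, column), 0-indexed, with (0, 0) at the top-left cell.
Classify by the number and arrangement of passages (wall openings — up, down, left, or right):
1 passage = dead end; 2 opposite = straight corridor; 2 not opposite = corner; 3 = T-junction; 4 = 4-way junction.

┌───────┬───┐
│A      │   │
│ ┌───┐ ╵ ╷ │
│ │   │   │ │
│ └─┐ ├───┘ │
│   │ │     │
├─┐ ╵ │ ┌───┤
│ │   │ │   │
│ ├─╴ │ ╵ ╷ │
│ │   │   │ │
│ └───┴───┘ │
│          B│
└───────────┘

Checking cell at (3, 2):
Number of passages: 3
Cell type: T-junction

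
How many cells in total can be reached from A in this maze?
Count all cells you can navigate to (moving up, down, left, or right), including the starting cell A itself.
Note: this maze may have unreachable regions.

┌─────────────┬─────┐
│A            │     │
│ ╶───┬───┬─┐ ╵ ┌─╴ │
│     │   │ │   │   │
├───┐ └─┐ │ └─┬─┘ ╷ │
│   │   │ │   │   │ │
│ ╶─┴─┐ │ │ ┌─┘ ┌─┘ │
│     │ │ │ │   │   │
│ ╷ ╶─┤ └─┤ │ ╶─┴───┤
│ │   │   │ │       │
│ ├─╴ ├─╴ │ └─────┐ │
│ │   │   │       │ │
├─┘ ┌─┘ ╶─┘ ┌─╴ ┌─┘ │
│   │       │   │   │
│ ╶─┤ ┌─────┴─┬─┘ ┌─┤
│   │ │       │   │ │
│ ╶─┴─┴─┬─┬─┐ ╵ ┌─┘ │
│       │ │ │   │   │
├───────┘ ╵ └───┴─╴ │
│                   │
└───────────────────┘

Using BFS/flood-fill to find all reachable cells from A:
Maze size: 10 × 10 = 100 total cells
38 cell(s) are walled off and cannot be reached from A.
Reachable cells: 62

Reachable region (· marks reachable cells):

┌─────────────┬─────┐
│A · · · · · ·│· · ·│
│ ╶───┬───┬─┐ ╵ ┌─╴ │
│· · ·│   │·│· ·│· ·│
├───┐ └─┐ │ └─┬─┘ ╷ │
│   │· ·│ │· ·│· ·│·│
│ ╶─┴─┐ │ │ ┌─┘ ┌─┘ │
│     │·│ │·│· ·│· ·│
│ ╷ ╶─┤ └─┤ │ ╶─┴───┤
│ │   │· ·│·│· · · ·│
│ ├─╴ ├─╴ │ └─────┐ │
│ │   │· ·│· · · ·│·│
├─┘ ┌─┘ ╶─┘ ┌─╴ ┌─┘ │
│   │· · · ·│· ·│· ·│
│ ╶─┤ ┌─────┴─┬─┘ ┌─┤
│   │·│· · · ·│· ·│ │
│ ╶─┴─┴─┬─┬─┐ ╵ ┌─┘ │
│       │ │ │· ·│   │
├───────┘ ╵ └───┴─╴ │
│                   │
└───────────────────┘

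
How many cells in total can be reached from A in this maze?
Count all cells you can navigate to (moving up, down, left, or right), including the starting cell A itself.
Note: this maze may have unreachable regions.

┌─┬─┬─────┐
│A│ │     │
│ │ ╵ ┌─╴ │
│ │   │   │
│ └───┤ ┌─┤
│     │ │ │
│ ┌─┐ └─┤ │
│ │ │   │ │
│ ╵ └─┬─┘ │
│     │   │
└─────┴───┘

Using BFS/flood-fill to find all reachable cells from A:
Maze size: 5 × 5 = 25 total cells
13 cell(s) are walled off and cannot be reached from A.
Reachable cells: 12

Reachable region (· marks reachable cells):

┌─┬─┬─────┐
│A│ │     │
│ │ ╵ ┌─╴ │
│·│   │   │
│ └───┤ ┌─┤
│· · ·│ │ │
│ ┌─┐ └─┤ │
│·│·│· ·│ │
│ ╵ └─┬─┘ │
│· · ·│   │
└─────┴───┘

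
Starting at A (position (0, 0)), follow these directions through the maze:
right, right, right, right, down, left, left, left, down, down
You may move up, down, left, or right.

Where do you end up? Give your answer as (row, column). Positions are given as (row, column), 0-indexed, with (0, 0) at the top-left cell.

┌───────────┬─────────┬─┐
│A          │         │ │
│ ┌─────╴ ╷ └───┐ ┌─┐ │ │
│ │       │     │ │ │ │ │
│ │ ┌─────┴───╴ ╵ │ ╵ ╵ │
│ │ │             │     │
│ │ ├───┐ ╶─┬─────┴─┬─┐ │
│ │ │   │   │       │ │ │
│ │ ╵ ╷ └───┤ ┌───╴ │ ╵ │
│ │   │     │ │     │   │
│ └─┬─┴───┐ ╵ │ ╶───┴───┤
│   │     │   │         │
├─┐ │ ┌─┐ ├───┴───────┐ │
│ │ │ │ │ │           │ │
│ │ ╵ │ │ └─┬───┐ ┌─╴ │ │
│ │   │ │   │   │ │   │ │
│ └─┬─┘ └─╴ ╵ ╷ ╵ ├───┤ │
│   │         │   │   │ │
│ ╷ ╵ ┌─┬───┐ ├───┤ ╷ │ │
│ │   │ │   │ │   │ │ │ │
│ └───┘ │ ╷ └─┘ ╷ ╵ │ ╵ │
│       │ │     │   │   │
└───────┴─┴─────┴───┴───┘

Following directions step by step:
Start: (0, 0)
  right: (0, 0) → (0, 1)
  right: (0, 1) → (0, 2)
  right: (0, 2) → (0, 3)
  right: (0, 3) → (0, 4)
  down: (0, 4) → (1, 4)
  left: (1, 4) → (1, 3)
  left: (1, 3) → (1, 2)
  left: (1, 2) → (1, 1)
  down: (1, 1) → (2, 1)
  down: (2, 1) → (3, 1)
Final position: (3, 1)

Path taken:

┌───────────┬─────────┬─┐
│A → → → ↓  │         │ │
│ ┌─────╴ ╷ └───┐ ┌─┐ │ │
│ │↓ ← ← ↲│     │ │ │ │ │
│ │ ┌─────┴───╴ ╵ │ ╵ ╵ │
│ │↓│             │     │
│ │ ├───┐ ╶─┬─────┴─┬─┐ │
│ │B│   │   │       │ │ │
│ │ ╵ ╷ └───┤ ┌───╴ │ ╵ │
│ │   │     │ │     │   │
│ └─┬─┴───┐ ╵ │ ╶───┴───┤
│   │     │   │         │
├─┐ │ ┌─┐ ├───┴───────┐ │
│ │ │ │ │ │           │ │
│ │ ╵ │ │ └─┬───┐ ┌─╴ │ │
│ │   │ │   │   │ │   │ │
│ └─┬─┘ └─╴ ╵ ╷ ╵ ├───┤ │
│   │         │   │   │ │
│ ╷ ╵ ┌─┬───┐ ├───┤ ╷ │ │
│ │   │ │   │ │   │ │ │ │
│ └───┘ │ ╷ └─┘ ╷ ╵ │ ╵ │
│       │ │     │   │   │
└───────┴─┴─────┴───┴───┘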